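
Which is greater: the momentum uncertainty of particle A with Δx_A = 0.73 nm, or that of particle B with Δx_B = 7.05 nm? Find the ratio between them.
Particle A has the larger minimum momentum uncertainty, by a factor of 9.66.

For each particle, the minimum momentum uncertainty is Δp_min = ℏ/(2Δx):

Particle A: Δp_A = ℏ/(2×7.300e-10 m) = 7.223e-26 kg·m/s
Particle B: Δp_B = ℏ/(2×7.050e-09 m) = 7.479e-27 kg·m/s

Ratio: Δp_A/Δp_B = 9.66

Since Δp_min ∝ 1/Δx, the particle with smaller position uncertainty (A) has larger momentum uncertainty.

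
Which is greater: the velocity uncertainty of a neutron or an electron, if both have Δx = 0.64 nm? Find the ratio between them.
The electron has the larger minimum velocity uncertainty, by a ratio of 1838.7.

For both particles, Δp_min = ℏ/(2Δx) = 8.239e-26 kg·m/s (same for both).

The velocity uncertainty is Δv = Δp/m:
- neutron: Δv = 8.239e-26 / 1.675e-27 = 4.919e+01 m/s = 49.189 m/s
- electron: Δv = 8.239e-26 / 9.109e-31 = 9.044e+04 m/s = 90.443 km/s

Ratio: 9.044e+04 / 4.919e+01 = 1838.7

The lighter particle has larger velocity uncertainty because Δv ∝ 1/m.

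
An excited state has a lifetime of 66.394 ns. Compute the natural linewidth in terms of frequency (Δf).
1.199 MHz

Using the energy-time uncertainty principle and E = hf:
ΔEΔt ≥ ℏ/2
hΔf·Δt ≥ ℏ/2

The minimum frequency uncertainty is:
Δf = ℏ/(2hτ) = 1/(4πτ)
Δf = 1/(4π × 6.639e-08 s)
Δf = 1.199e+06 Hz = 1.199 MHz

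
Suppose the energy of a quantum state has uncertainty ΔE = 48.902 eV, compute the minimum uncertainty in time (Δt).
6.730 as

Using the energy-time uncertainty principle:
ΔEΔt ≥ ℏ/2

The minimum uncertainty in time is:
Δt_min = ℏ/(2ΔE)
Δt_min = (1.055e-34 J·s) / (2 × 7.835e-18 J)
Δt_min = 6.730e-18 s = 6.730 as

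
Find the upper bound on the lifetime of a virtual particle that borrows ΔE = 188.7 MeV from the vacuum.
1.744 ys

Using the energy-time uncertainty principle:
ΔEΔt ≥ ℏ/2

For a virtual particle borrowing energy ΔE, the maximum lifetime is:
Δt_max = ℏ/(2ΔE)

Converting energy:
ΔE = 188.7 MeV = 3.023e-11 J

Δt_max = (1.055e-34 J·s) / (2 × 3.023e-11 J)
Δt_max = 1.744e-24 s = 1.744 ys

Virtual particles with higher borrowed energy exist for shorter times.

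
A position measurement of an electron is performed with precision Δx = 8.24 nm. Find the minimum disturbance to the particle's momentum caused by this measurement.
6.399 × 10^-27 kg·m/s

The uncertainty principle implies that measuring position disturbs momentum:
ΔxΔp ≥ ℏ/2

When we measure position with precision Δx, we necessarily introduce a momentum uncertainty:
Δp ≥ ℏ/(2Δx)
Δp_min = (1.055e-34 J·s) / (2 × 8.240e-09 m)
Δp_min = 6.399e-27 kg·m/s

The more precisely we measure position, the greater the momentum disturbance.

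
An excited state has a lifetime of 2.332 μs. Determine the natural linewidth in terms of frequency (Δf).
34.124 kHz

Using the energy-time uncertainty principle and E = hf:
ΔEΔt ≥ ℏ/2
hΔf·Δt ≥ ℏ/2

The minimum frequency uncertainty is:
Δf = ℏ/(2hτ) = 1/(4πτ)
Δf = 1/(4π × 2.332e-06 s)
Δf = 3.412e+04 Hz = 34.124 kHz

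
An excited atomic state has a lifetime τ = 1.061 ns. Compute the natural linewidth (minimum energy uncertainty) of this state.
310.185 neV

Using the energy-time uncertainty principle:
ΔEΔt ≥ ℏ/2

The lifetime τ represents the time uncertainty Δt.
The natural linewidth (minimum energy uncertainty) is:

ΔE = ℏ/(2τ)
ΔE = (1.055e-34 J·s) / (2 × 1.061e-09 s)
ΔE = 4.970e-26 J = 310.185 neV

This natural linewidth limits the precision of spectroscopic measurements.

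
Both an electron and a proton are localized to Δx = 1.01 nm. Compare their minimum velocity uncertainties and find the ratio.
The electron has the larger minimum velocity uncertainty, by a ratio of 1836.2.

For both particles, Δp_min = ℏ/(2Δx) = 5.221e-26 kg·m/s (same for both).

The velocity uncertainty is Δv = Δp/m:
- electron: Δv = 5.221e-26 / 9.109e-31 = 5.731e+04 m/s = 57.311 km/s
- proton: Δv = 5.221e-26 / 1.673e-27 = 3.121e+01 m/s = 31.212 m/s

Ratio: 5.731e+04 / 3.121e+01 = 1836.2

The lighter particle has larger velocity uncertainty because Δv ∝ 1/m.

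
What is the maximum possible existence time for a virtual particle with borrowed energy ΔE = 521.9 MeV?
6.306 × 10^-25 s

Using the energy-time uncertainty principle:
ΔEΔt ≥ ℏ/2

For a virtual particle borrowing energy ΔE, the maximum lifetime is:
Δt_max = ℏ/(2ΔE)

Converting energy:
ΔE = 521.9 MeV = 8.362e-11 J

Δt_max = (1.055e-34 J·s) / (2 × 8.362e-11 J)
Δt_max = 6.306e-25 s = 6.306 × 10^-25 s

Virtual particles with higher borrowed energy exist for shorter times.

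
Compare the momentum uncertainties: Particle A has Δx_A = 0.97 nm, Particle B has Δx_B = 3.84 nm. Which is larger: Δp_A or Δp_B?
Particle A has the larger minimum momentum uncertainty, by a factor of 3.96.

For each particle, the minimum momentum uncertainty is Δp_min = ℏ/(2Δx):

Particle A: Δp_A = ℏ/(2×9.700e-10 m) = 5.436e-26 kg·m/s
Particle B: Δp_B = ℏ/(2×3.840e-09 m) = 1.373e-26 kg·m/s

Ratio: Δp_A/Δp_B = 3.96

Since Δp_min ∝ 1/Δx, the particle with smaller position uncertainty (A) has larger momentum uncertainty.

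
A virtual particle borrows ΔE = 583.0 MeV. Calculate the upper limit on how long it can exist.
5.645 × 10^-25 s

Using the energy-time uncertainty principle:
ΔEΔt ≥ ℏ/2

For a virtual particle borrowing energy ΔE, the maximum lifetime is:
Δt_max = ℏ/(2ΔE)

Converting energy:
ΔE = 583.0 MeV = 9.341e-11 J

Δt_max = (1.055e-34 J·s) / (2 × 9.341e-11 J)
Δt_max = 5.645e-25 s = 5.645 × 10^-25 s

Virtual particles with higher borrowed energy exist for shorter times.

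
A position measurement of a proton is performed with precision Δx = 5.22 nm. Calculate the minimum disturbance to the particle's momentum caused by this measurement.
1.010 × 10^-26 kg·m/s

The uncertainty principle implies that measuring position disturbs momentum:
ΔxΔp ≥ ℏ/2

When we measure position with precision Δx, we necessarily introduce a momentum uncertainty:
Δp ≥ ℏ/(2Δx)
Δp_min = (1.055e-34 J·s) / (2 × 5.220e-09 m)
Δp_min = 1.010e-26 kg·m/s

The more precisely we measure position, the greater the momentum disturbance.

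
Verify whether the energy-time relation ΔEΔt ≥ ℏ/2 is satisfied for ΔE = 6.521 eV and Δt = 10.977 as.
No, it violates the uncertainty relation.

Calculate the product ΔEΔt:
ΔE = 6.521 eV = 1.045e-18 J
ΔEΔt = (1.045e-18 J) × (1.098e-17 s)
ΔEΔt = 1.147e-35 J·s

Compare to the minimum allowed value ℏ/2:
ℏ/2 = 5.273e-35 J·s

Since ΔEΔt = 1.147e-35 J·s < 5.273e-35 J·s = ℏ/2,
this violates the uncertainty relation.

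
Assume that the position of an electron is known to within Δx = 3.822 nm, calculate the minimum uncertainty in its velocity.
15.145 km/s

Using the Heisenberg uncertainty principle and Δp = mΔv:
ΔxΔp ≥ ℏ/2
Δx(mΔv) ≥ ℏ/2

The minimum uncertainty in velocity is:
Δv_min = ℏ/(2mΔx)
Δv_min = (1.055e-34 J·s) / (2 × 9.109e-31 kg × 3.822e-09 m)
Δv_min = 1.514e+04 m/s = 15.145 km/s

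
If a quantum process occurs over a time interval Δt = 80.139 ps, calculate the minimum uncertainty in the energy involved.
4.107 μeV

Using the energy-time uncertainty principle:
ΔEΔt ≥ ℏ/2

The minimum uncertainty in energy is:
ΔE_min = ℏ/(2Δt)
ΔE_min = (1.055e-34 J·s) / (2 × 8.014e-11 s)
ΔE_min = 6.580e-25 J = 4.107 μeV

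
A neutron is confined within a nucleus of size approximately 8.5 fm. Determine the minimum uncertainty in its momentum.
6.203 × 10^-21 kg·m/s

Using the Heisenberg uncertainty principle:
ΔxΔp ≥ ℏ/2

With Δx ≈ L = 8.500e-15 m (the confinement size):
Δp_min = ℏ/(2Δx)
Δp_min = (1.055e-34 J·s) / (2 × 8.500e-15 m)
Δp_min = 6.203e-21 kg·m/s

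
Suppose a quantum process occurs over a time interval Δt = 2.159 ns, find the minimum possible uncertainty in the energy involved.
152.434 neV

Using the energy-time uncertainty principle:
ΔEΔt ≥ ℏ/2

The minimum uncertainty in energy is:
ΔE_min = ℏ/(2Δt)
ΔE_min = (1.055e-34 J·s) / (2 × 2.159e-09 s)
ΔE_min = 2.442e-26 J = 152.434 neV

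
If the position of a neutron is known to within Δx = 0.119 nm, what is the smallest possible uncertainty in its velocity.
264.547 m/s

Using the Heisenberg uncertainty principle and Δp = mΔv:
ΔxΔp ≥ ℏ/2
Δx(mΔv) ≥ ℏ/2

The minimum uncertainty in velocity is:
Δv_min = ℏ/(2mΔx)
Δv_min = (1.055e-34 J·s) / (2 × 1.675e-27 kg × 1.190e-10 m)
Δv_min = 2.645e+02 m/s = 264.547 m/s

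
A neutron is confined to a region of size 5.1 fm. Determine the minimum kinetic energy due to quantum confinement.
199.166 keV

Using the uncertainty principle:

1. Position uncertainty: Δx ≈ 5.100e-15 m
2. Minimum momentum uncertainty: Δp = ℏ/(2Δx) = 1.034e-20 kg·m/s
3. Minimum kinetic energy:
   KE = (Δp)²/(2m) = (1.034e-20)²/(2 × 1.675e-27 kg)
   KE = 3.191e-14 J = 199.166 keV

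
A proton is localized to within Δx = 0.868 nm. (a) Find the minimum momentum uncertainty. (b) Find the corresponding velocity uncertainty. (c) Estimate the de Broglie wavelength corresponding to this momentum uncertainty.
(a) Δp_min = 6.075 × 10^-26 kg·m/s
(b) Δv_min = 36.319 m/s
(c) λ_dB = 10.908 nm

Step-by-step:

(a) From the uncertainty principle:
Δp_min = ℏ/(2Δx) = (1.055e-34 J·s)/(2 × 8.680e-10 m) = 6.075e-26 kg·m/s

(b) The velocity uncertainty:
Δv = Δp/m = (6.075e-26 kg·m/s)/(1.673e-27 kg) = 3.632e+01 m/s = 36.319 m/s

(c) The de Broglie wavelength for this momentum:
λ = h/p = (6.626e-34 J·s)/(6.075e-26 kg·m/s) = 1.091e-08 m = 10.908 nm

Note: The de Broglie wavelength is comparable to the localization size, as expected from wave-particle duality.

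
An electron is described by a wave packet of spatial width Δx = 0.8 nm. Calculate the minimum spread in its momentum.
6.591 × 10^-26 kg·m/s

For a wave packet, the spatial width Δx and momentum spread Δp are related by the uncertainty principle:
ΔxΔp ≥ ℏ/2

The minimum momentum spread is:
Δp_min = ℏ/(2Δx)
Δp_min = (1.055e-34 J·s) / (2 × 8.000e-10 m)
Δp_min = 6.591e-26 kg·m/s

A wave packet cannot have both a well-defined position and well-defined momentum.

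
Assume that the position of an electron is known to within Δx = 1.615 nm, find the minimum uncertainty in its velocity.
35.841 km/s

Using the Heisenberg uncertainty principle and Δp = mΔv:
ΔxΔp ≥ ℏ/2
Δx(mΔv) ≥ ℏ/2

The minimum uncertainty in velocity is:
Δv_min = ℏ/(2mΔx)
Δv_min = (1.055e-34 J·s) / (2 × 9.109e-31 kg × 1.615e-09 m)
Δv_min = 3.584e+04 m/s = 35.841 km/s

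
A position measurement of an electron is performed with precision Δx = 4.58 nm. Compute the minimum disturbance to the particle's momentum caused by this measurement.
1.151 × 10^-26 kg·m/s

The uncertainty principle implies that measuring position disturbs momentum:
ΔxΔp ≥ ℏ/2

When we measure position with precision Δx, we necessarily introduce a momentum uncertainty:
Δp ≥ ℏ/(2Δx)
Δp_min = (1.055e-34 J·s) / (2 × 4.580e-09 m)
Δp_min = 1.151e-26 kg·m/s

The more precisely we measure position, the greater the momentum disturbance.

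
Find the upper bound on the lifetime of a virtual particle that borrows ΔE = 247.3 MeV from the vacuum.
1.331 ys

Using the energy-time uncertainty principle:
ΔEΔt ≥ ℏ/2

For a virtual particle borrowing energy ΔE, the maximum lifetime is:
Δt_max = ℏ/(2ΔE)

Converting energy:
ΔE = 247.3 MeV = 3.962e-11 J

Δt_max = (1.055e-34 J·s) / (2 × 3.962e-11 J)
Δt_max = 1.331e-24 s = 1.331 ys

Virtual particles with higher borrowed energy exist for shorter times.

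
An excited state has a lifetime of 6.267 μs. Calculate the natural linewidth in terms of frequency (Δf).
12.698 kHz

Using the energy-time uncertainty principle and E = hf:
ΔEΔt ≥ ℏ/2
hΔf·Δt ≥ ℏ/2

The minimum frequency uncertainty is:
Δf = ℏ/(2hτ) = 1/(4πτ)
Δf = 1/(4π × 6.267e-06 s)
Δf = 1.270e+04 Hz = 12.698 kHz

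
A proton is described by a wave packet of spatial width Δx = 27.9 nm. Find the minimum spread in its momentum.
1.890 × 10^-27 kg·m/s

For a wave packet, the spatial width Δx and momentum spread Δp are related by the uncertainty principle:
ΔxΔp ≥ ℏ/2

The minimum momentum spread is:
Δp_min = ℏ/(2Δx)
Δp_min = (1.055e-34 J·s) / (2 × 2.790e-08 m)
Δp_min = 1.890e-27 kg·m/s

A wave packet cannot have both a well-defined position and well-defined momentum.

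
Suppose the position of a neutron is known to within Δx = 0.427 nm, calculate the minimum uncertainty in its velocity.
73.726 m/s

Using the Heisenberg uncertainty principle and Δp = mΔv:
ΔxΔp ≥ ℏ/2
Δx(mΔv) ≥ ℏ/2

The minimum uncertainty in velocity is:
Δv_min = ℏ/(2mΔx)
Δv_min = (1.055e-34 J·s) / (2 × 1.675e-27 kg × 4.270e-10 m)
Δv_min = 7.373e+01 m/s = 73.726 m/s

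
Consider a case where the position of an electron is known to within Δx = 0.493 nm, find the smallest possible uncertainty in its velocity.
117.411 km/s

Using the Heisenberg uncertainty principle and Δp = mΔv:
ΔxΔp ≥ ℏ/2
Δx(mΔv) ≥ ℏ/2

The minimum uncertainty in velocity is:
Δv_min = ℏ/(2mΔx)
Δv_min = (1.055e-34 J·s) / (2 × 9.109e-31 kg × 4.930e-10 m)
Δv_min = 1.174e+05 m/s = 117.411 km/s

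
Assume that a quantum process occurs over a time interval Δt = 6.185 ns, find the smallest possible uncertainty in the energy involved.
53.210 neV

Using the energy-time uncertainty principle:
ΔEΔt ≥ ℏ/2

The minimum uncertainty in energy is:
ΔE_min = ℏ/(2Δt)
ΔE_min = (1.055e-34 J·s) / (2 × 6.185e-09 s)
ΔE_min = 8.525e-27 J = 53.210 neV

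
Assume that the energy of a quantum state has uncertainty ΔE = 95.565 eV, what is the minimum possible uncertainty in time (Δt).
3.444 as

Using the energy-time uncertainty principle:
ΔEΔt ≥ ℏ/2

The minimum uncertainty in time is:
Δt_min = ℏ/(2ΔE)
Δt_min = (1.055e-34 J·s) / (2 × 1.531e-17 J)
Δt_min = 3.444e-18 s = 3.444 as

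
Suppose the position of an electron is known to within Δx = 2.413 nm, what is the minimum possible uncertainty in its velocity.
23.988 km/s

Using the Heisenberg uncertainty principle and Δp = mΔv:
ΔxΔp ≥ ℏ/2
Δx(mΔv) ≥ ℏ/2

The minimum uncertainty in velocity is:
Δv_min = ℏ/(2mΔx)
Δv_min = (1.055e-34 J·s) / (2 × 9.109e-31 kg × 2.413e-09 m)
Δv_min = 2.399e+04 m/s = 23.988 km/s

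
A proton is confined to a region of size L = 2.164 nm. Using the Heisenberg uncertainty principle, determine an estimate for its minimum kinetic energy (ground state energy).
1.108 μeV

Using the uncertainty principle to estimate ground state energy:

1. The position uncertainty is approximately the confinement size:
   Δx ≈ L = 2.164e-09 m

2. From ΔxΔp ≥ ℏ/2, the minimum momentum uncertainty is:
   Δp ≈ ℏ/(2L) = 2.437e-26 kg·m/s

3. The kinetic energy is approximately:
   KE ≈ (Δp)²/(2m) = (2.437e-26)²/(2 × 1.673e-27 kg)
   KE ≈ 1.775e-25 J = 1.108 μeV

This is an order-of-magnitude estimate of the ground state energy.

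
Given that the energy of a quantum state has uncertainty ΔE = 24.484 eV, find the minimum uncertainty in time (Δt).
13.442 as

Using the energy-time uncertainty principle:
ΔEΔt ≥ ℏ/2

The minimum uncertainty in time is:
Δt_min = ℏ/(2ΔE)
Δt_min = (1.055e-34 J·s) / (2 × 3.923e-18 J)
Δt_min = 1.344e-17 s = 13.442 as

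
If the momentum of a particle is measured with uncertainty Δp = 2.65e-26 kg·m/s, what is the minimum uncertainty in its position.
1.990 nm

Using the Heisenberg uncertainty principle:
ΔxΔp ≥ ℏ/2

The minimum uncertainty in position is:
Δx_min = ℏ/(2Δp)
Δx_min = (1.055e-34 J·s) / (2 × 2.650e-26 kg·m/s)
Δx_min = 1.990e-09 m = 1.990 nm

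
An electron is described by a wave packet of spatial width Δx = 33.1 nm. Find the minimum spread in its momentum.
1.593 × 10^-27 kg·m/s

For a wave packet, the spatial width Δx and momentum spread Δp are related by the uncertainty principle:
ΔxΔp ≥ ℏ/2

The minimum momentum spread is:
Δp_min = ℏ/(2Δx)
Δp_min = (1.055e-34 J·s) / (2 × 3.310e-08 m)
Δp_min = 1.593e-27 kg·m/s

A wave packet cannot have both a well-defined position and well-defined momentum.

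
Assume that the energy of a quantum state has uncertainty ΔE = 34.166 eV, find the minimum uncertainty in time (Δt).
9.633 as

Using the energy-time uncertainty principle:
ΔEΔt ≥ ℏ/2

The minimum uncertainty in time is:
Δt_min = ℏ/(2ΔE)
Δt_min = (1.055e-34 J·s) / (2 × 5.474e-18 J)
Δt_min = 9.633e-18 s = 9.633 as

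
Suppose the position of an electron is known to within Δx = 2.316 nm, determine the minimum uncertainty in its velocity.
24.993 km/s

Using the Heisenberg uncertainty principle and Δp = mΔv:
ΔxΔp ≥ ℏ/2
Δx(mΔv) ≥ ℏ/2

The minimum uncertainty in velocity is:
Δv_min = ℏ/(2mΔx)
Δv_min = (1.055e-34 J·s) / (2 × 9.109e-31 kg × 2.316e-09 m)
Δv_min = 2.499e+04 m/s = 24.993 km/s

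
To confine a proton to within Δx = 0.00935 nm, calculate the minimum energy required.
59.338 meV

Localizing a particle requires giving it sufficient momentum uncertainty:

1. From uncertainty principle: Δp ≥ ℏ/(2Δx)
   Δp_min = (1.055e-34 J·s) / (2 × 9.350e-12 m)
   Δp_min = 5.639e-24 kg·m/s

2. This momentum uncertainty corresponds to kinetic energy:
   KE ≈ (Δp)²/(2m) = (5.639e-24)²/(2 × 1.673e-27 kg)
   KE = 9.507e-21 J = 59.338 meV

Tighter localization requires more energy.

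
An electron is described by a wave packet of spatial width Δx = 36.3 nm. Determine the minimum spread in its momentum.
1.453 × 10^-27 kg·m/s

For a wave packet, the spatial width Δx and momentum spread Δp are related by the uncertainty principle:
ΔxΔp ≥ ℏ/2

The minimum momentum spread is:
Δp_min = ℏ/(2Δx)
Δp_min = (1.055e-34 J·s) / (2 × 3.630e-08 m)
Δp_min = 1.453e-27 kg·m/s

A wave packet cannot have both a well-defined position and well-defined momentum.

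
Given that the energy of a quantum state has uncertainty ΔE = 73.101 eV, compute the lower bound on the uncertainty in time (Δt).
4.502 as

Using the energy-time uncertainty principle:
ΔEΔt ≥ ℏ/2

The minimum uncertainty in time is:
Δt_min = ℏ/(2ΔE)
Δt_min = (1.055e-34 J·s) / (2 × 1.171e-17 J)
Δt_min = 4.502e-18 s = 4.502 as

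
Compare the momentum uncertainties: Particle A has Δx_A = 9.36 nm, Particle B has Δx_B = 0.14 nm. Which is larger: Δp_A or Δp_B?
Particle B has the larger minimum momentum uncertainty, by a factor of 66.86.

For each particle, the minimum momentum uncertainty is Δp_min = ℏ/(2Δx):

Particle A: Δp_A = ℏ/(2×9.360e-09 m) = 5.633e-27 kg·m/s
Particle B: Δp_B = ℏ/(2×1.400e-10 m) = 3.766e-25 kg·m/s

Ratio: Δp_B/Δp_A = 66.86

Since Δp_min ∝ 1/Δx, the particle with smaller position uncertainty (B) has larger momentum uncertainty.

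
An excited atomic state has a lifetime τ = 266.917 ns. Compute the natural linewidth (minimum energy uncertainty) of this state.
1.233 neV

Using the energy-time uncertainty principle:
ΔEΔt ≥ ℏ/2

The lifetime τ represents the time uncertainty Δt.
The natural linewidth (minimum energy uncertainty) is:

ΔE = ℏ/(2τ)
ΔE = (1.055e-34 J·s) / (2 × 2.669e-07 s)
ΔE = 1.975e-28 J = 1.233 neV

This natural linewidth limits the precision of spectroscopic measurements.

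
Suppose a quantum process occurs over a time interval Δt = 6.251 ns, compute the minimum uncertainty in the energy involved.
52.649 neV

Using the energy-time uncertainty principle:
ΔEΔt ≥ ℏ/2

The minimum uncertainty in energy is:
ΔE_min = ℏ/(2Δt)
ΔE_min = (1.055e-34 J·s) / (2 × 6.251e-09 s)
ΔE_min = 8.435e-27 J = 52.649 neV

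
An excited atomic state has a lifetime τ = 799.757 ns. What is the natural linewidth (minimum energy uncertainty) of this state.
411.507 peV

Using the energy-time uncertainty principle:
ΔEΔt ≥ ℏ/2

The lifetime τ represents the time uncertainty Δt.
The natural linewidth (minimum energy uncertainty) is:

ΔE = ℏ/(2τ)
ΔE = (1.055e-34 J·s) / (2 × 7.998e-07 s)
ΔE = 6.593e-29 J = 411.507 peV

This natural linewidth limits the precision of spectroscopic measurements.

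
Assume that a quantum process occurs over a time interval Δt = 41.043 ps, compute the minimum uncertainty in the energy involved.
8.019 μeV

Using the energy-time uncertainty principle:
ΔEΔt ≥ ℏ/2

The minimum uncertainty in energy is:
ΔE_min = ℏ/(2Δt)
ΔE_min = (1.055e-34 J·s) / (2 × 4.104e-11 s)
ΔE_min = 1.285e-24 J = 8.019 μeV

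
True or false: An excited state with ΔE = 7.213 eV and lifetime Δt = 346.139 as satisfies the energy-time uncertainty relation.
Yes, it satisfies the uncertainty relation.

Calculate the product ΔEΔt:
ΔE = 7.213 eV = 1.156e-18 J
ΔEΔt = (1.156e-18 J) × (3.461e-16 s)
ΔEΔt = 4.000e-34 J·s

Compare to the minimum allowed value ℏ/2:
ℏ/2 = 5.273e-35 J·s

Since ΔEΔt = 4.000e-34 J·s ≥ 5.273e-35 J·s = ℏ/2,
this satisfies the uncertainty relation.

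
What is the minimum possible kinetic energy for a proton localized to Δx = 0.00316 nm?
519.493 meV

Localizing a particle requires giving it sufficient momentum uncertainty:

1. From uncertainty principle: Δp ≥ ℏ/(2Δx)
   Δp_min = (1.055e-34 J·s) / (2 × 3.160e-12 m)
   Δp_min = 1.669e-23 kg·m/s

2. This momentum uncertainty corresponds to kinetic energy:
   KE ≈ (Δp)²/(2m) = (1.669e-23)²/(2 × 1.673e-27 kg)
   KE = 8.323e-20 J = 519.493 meV

Tighter localization requires more energy.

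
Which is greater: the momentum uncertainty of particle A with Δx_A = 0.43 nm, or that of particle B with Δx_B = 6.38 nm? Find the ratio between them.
Particle A has the larger minimum momentum uncertainty, by a factor of 14.84.

For each particle, the minimum momentum uncertainty is Δp_min = ℏ/(2Δx):

Particle A: Δp_A = ℏ/(2×4.300e-10 m) = 1.226e-25 kg·m/s
Particle B: Δp_B = ℏ/(2×6.380e-09 m) = 8.265e-27 kg·m/s

Ratio: Δp_A/Δp_B = 14.84

Since Δp_min ∝ 1/Δx, the particle with smaller position uncertainty (A) has larger momentum uncertainty.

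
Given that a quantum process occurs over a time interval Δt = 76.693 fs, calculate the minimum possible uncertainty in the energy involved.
4.291 meV

Using the energy-time uncertainty principle:
ΔEΔt ≥ ℏ/2

The minimum uncertainty in energy is:
ΔE_min = ℏ/(2Δt)
ΔE_min = (1.055e-34 J·s) / (2 × 7.669e-14 s)
ΔE_min = 6.875e-22 J = 4.291 meV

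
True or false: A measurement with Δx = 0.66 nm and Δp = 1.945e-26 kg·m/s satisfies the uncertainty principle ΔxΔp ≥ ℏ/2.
No, it violates the uncertainty principle (impossible measurement).

Calculate the product ΔxΔp:
ΔxΔp = (6.600e-10 m) × (1.945e-26 kg·m/s)
ΔxΔp = 1.284e-35 J·s

Compare to the minimum allowed value ℏ/2:
ℏ/2 = 5.273e-35 J·s

Since ΔxΔp = 1.284e-35 J·s < 5.273e-35 J·s = ℏ/2,
the measurement violates the uncertainty principle.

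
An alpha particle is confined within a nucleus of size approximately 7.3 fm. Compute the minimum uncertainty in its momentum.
7.223 × 10^-21 kg·m/s

Using the Heisenberg uncertainty principle:
ΔxΔp ≥ ℏ/2

With Δx ≈ L = 7.300e-15 m (the confinement size):
Δp_min = ℏ/(2Δx)
Δp_min = (1.055e-34 J·s) / (2 × 7.300e-15 m)
Δp_min = 7.223e-21 kg·m/s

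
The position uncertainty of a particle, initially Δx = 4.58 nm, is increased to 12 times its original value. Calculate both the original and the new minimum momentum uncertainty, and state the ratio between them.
Original Δp_min = 1.151 × 10^-26 kg·m/s; new Δp'_min = 9.594 × 10^-28 kg·m/s; ratio Δp'_min/Δp_min = 1/12.

From the uncertainty principle ΔxΔp ≥ ℏ/2, the minimum momentum uncertainty is Δp_min = ℏ/(2Δx).

Original (Δx = 4.58 nm = 4.580e-09 m):
Δp_min = (1.055e-34 J·s)/(2 × 4.580e-09 m) = 1.151e-26 kg·m/s

When Δx → 12Δx:
Δp'_min = ℏ/(2 × 12Δx) = (1/12) × ℏ/(2Δx) = (1/12) × Δp_min
Δp'_min = 1/12 × 1.151e-26 kg·m/s = 9.594e-28 kg·m/s

Since Δp_min ∝ 1/Δx, when Δx is increased to 12 times its original value, Δp_min decreases to 1/12 of its original value.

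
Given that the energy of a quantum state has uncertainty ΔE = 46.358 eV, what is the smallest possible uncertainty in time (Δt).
7.099 as

Using the energy-time uncertainty principle:
ΔEΔt ≥ ℏ/2

The minimum uncertainty in time is:
Δt_min = ℏ/(2ΔE)
Δt_min = (1.055e-34 J·s) / (2 × 7.427e-18 J)
Δt_min = 7.099e-18 s = 7.099 as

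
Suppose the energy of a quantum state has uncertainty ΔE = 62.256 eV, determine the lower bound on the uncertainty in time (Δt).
5.286 as

Using the energy-time uncertainty principle:
ΔEΔt ≥ ℏ/2

The minimum uncertainty in time is:
Δt_min = ℏ/(2ΔE)
Δt_min = (1.055e-34 J·s) / (2 × 9.975e-18 J)
Δt_min = 5.286e-18 s = 5.286 as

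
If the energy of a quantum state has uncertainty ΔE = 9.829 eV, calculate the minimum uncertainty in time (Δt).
33.483 as

Using the energy-time uncertainty principle:
ΔEΔt ≥ ℏ/2

The minimum uncertainty in time is:
Δt_min = ℏ/(2ΔE)
Δt_min = (1.055e-34 J·s) / (2 × 1.575e-18 J)
Δt_min = 3.348e-17 s = 33.483 as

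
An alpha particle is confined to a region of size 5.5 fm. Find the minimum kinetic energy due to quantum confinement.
43.167 keV

Using the uncertainty principle:

1. Position uncertainty: Δx ≈ 5.500e-15 m
2. Minimum momentum uncertainty: Δp = ℏ/(2Δx) = 9.587e-21 kg·m/s
3. Minimum kinetic energy:
   KE = (Δp)²/(2m) = (9.587e-21)²/(2 × 6.645e-27 kg)
   KE = 6.916e-15 J = 43.167 keV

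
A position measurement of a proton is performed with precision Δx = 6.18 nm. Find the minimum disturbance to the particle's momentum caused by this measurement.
8.532 × 10^-27 kg·m/s

The uncertainty principle implies that measuring position disturbs momentum:
ΔxΔp ≥ ℏ/2

When we measure position with precision Δx, we necessarily introduce a momentum uncertainty:
Δp ≥ ℏ/(2Δx)
Δp_min = (1.055e-34 J·s) / (2 × 6.180e-09 m)
Δp_min = 8.532e-27 kg·m/s

The more precisely we measure position, the greater the momentum disturbance.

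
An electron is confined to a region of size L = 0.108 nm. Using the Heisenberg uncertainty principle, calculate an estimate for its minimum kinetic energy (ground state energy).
816.611 meV

Using the uncertainty principle to estimate ground state energy:

1. The position uncertainty is approximately the confinement size:
   Δx ≈ L = 1.080e-10 m

2. From ΔxΔp ≥ ℏ/2, the minimum momentum uncertainty is:
   Δp ≈ ℏ/(2L) = 4.882e-25 kg·m/s

3. The kinetic energy is approximately:
   KE ≈ (Δp)²/(2m) = (4.882e-25)²/(2 × 9.109e-31 kg)
   KE ≈ 1.308e-19 J = 816.611 meV

This is an order-of-magnitude estimate of the ground state energy.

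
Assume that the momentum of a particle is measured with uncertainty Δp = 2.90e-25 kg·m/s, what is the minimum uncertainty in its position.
181.823 pm

Using the Heisenberg uncertainty principle:
ΔxΔp ≥ ℏ/2

The minimum uncertainty in position is:
Δx_min = ℏ/(2Δp)
Δx_min = (1.055e-34 J·s) / (2 × 2.900e-25 kg·m/s)
Δx_min = 1.818e-10 m = 181.823 pm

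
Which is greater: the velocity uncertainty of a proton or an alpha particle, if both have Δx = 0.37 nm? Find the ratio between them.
The proton has the larger minimum velocity uncertainty, by a ratio of 4.0.

For both particles, Δp_min = ℏ/(2Δx) = 1.425e-25 kg·m/s (same for both).

The velocity uncertainty is Δv = Δp/m:
- proton: Δv = 1.425e-25 / 1.673e-27 = 8.520e+01 m/s = 85.201 m/s
- alpha particle: Δv = 1.425e-25 / 6.645e-27 = 2.145e+01 m/s = 21.447 m/s

Ratio: 8.520e+01 / 2.145e+01 = 4.0

The lighter particle has larger velocity uncertainty because Δv ∝ 1/m.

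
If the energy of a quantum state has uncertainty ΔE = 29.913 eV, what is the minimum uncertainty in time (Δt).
11.002 as

Using the energy-time uncertainty principle:
ΔEΔt ≥ ℏ/2

The minimum uncertainty in time is:
Δt_min = ℏ/(2ΔE)
Δt_min = (1.055e-34 J·s) / (2 × 4.793e-18 J)
Δt_min = 1.100e-17 s = 11.002 as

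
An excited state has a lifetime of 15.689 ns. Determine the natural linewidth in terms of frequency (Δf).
5.072 MHz

Using the energy-time uncertainty principle and E = hf:
ΔEΔt ≥ ℏ/2
hΔf·Δt ≥ ℏ/2

The minimum frequency uncertainty is:
Δf = ℏ/(2hτ) = 1/(4πτ)
Δf = 1/(4π × 1.569e-08 s)
Δf = 5.072e+06 Hz = 5.072 MHz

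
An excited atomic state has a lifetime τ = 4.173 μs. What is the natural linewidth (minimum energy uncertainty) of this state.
78.866 peV

Using the energy-time uncertainty principle:
ΔEΔt ≥ ℏ/2

The lifetime τ represents the time uncertainty Δt.
The natural linewidth (minimum energy uncertainty) is:

ΔE = ℏ/(2τ)
ΔE = (1.055e-34 J·s) / (2 × 4.173e-06 s)
ΔE = 1.264e-29 J = 78.866 peV

This natural linewidth limits the precision of spectroscopic measurements.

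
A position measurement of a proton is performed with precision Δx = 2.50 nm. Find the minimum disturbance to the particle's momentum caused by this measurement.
2.109 × 10^-26 kg·m/s

The uncertainty principle implies that measuring position disturbs momentum:
ΔxΔp ≥ ℏ/2

When we measure position with precision Δx, we necessarily introduce a momentum uncertainty:
Δp ≥ ℏ/(2Δx)
Δp_min = (1.055e-34 J·s) / (2 × 2.500e-09 m)
Δp_min = 2.109e-26 kg·m/s

The more precisely we measure position, the greater the momentum disturbance.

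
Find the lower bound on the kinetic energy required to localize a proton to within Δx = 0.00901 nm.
63.901 meV

Localizing a particle requires giving it sufficient momentum uncertainty:

1. From uncertainty principle: Δp ≥ ℏ/(2Δx)
   Δp_min = (1.055e-34 J·s) / (2 × 9.010e-12 m)
   Δp_min = 5.852e-24 kg·m/s

2. This momentum uncertainty corresponds to kinetic energy:
   KE ≈ (Δp)²/(2m) = (5.852e-24)²/(2 × 1.673e-27 kg)
   KE = 1.024e-20 J = 63.901 meV

Tighter localization requires more energy.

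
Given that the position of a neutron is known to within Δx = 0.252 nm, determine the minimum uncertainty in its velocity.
124.925 m/s

Using the Heisenberg uncertainty principle and Δp = mΔv:
ΔxΔp ≥ ℏ/2
Δx(mΔv) ≥ ℏ/2

The minimum uncertainty in velocity is:
Δv_min = ℏ/(2mΔx)
Δv_min = (1.055e-34 J·s) / (2 × 1.675e-27 kg × 2.520e-10 m)
Δv_min = 1.249e+02 m/s = 124.925 m/s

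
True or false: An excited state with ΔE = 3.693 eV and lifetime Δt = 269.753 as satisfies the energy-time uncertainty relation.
Yes, it satisfies the uncertainty relation.

Calculate the product ΔEΔt:
ΔE = 3.693 eV = 5.917e-19 J
ΔEΔt = (5.917e-19 J) × (2.698e-16 s)
ΔEΔt = 1.596e-34 J·s

Compare to the minimum allowed value ℏ/2:
ℏ/2 = 5.273e-35 J·s

Since ΔEΔt = 1.596e-34 J·s ≥ 5.273e-35 J·s = ℏ/2,
this satisfies the uncertainty relation.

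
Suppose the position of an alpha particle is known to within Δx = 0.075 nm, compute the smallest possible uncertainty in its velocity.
105.806 m/s

Using the Heisenberg uncertainty principle and Δp = mΔv:
ΔxΔp ≥ ℏ/2
Δx(mΔv) ≥ ℏ/2

The minimum uncertainty in velocity is:
Δv_min = ℏ/(2mΔx)
Δv_min = (1.055e-34 J·s) / (2 × 6.645e-27 kg × 7.500e-11 m)
Δv_min = 1.058e+02 m/s = 105.806 m/s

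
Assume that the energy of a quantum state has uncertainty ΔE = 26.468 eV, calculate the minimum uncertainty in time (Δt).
12.434 as

Using the energy-time uncertainty principle:
ΔEΔt ≥ ℏ/2

The minimum uncertainty in time is:
Δt_min = ℏ/(2ΔE)
Δt_min = (1.055e-34 J·s) / (2 × 4.241e-18 J)
Δt_min = 1.243e-17 s = 12.434 as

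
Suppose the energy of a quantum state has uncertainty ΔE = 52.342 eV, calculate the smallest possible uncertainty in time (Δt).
6.288 as

Using the energy-time uncertainty principle:
ΔEΔt ≥ ℏ/2

The minimum uncertainty in time is:
Δt_min = ℏ/(2ΔE)
Δt_min = (1.055e-34 J·s) / (2 × 8.386e-18 J)
Δt_min = 6.288e-18 s = 6.288 as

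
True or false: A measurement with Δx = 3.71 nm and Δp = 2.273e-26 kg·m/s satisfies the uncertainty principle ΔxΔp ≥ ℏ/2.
Yes, it satisfies the uncertainty principle.

Calculate the product ΔxΔp:
ΔxΔp = (3.710e-09 m) × (2.273e-26 kg·m/s)
ΔxΔp = 8.433e-35 J·s

Compare to the minimum allowed value ℏ/2:
ℏ/2 = 5.273e-35 J·s

Since ΔxΔp = 8.433e-35 J·s ≥ 5.273e-35 J·s = ℏ/2,
the measurement satisfies the uncertainty principle.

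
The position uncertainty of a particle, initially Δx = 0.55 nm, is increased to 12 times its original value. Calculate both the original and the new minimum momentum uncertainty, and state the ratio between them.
Original Δp_min = 9.587 × 10^-26 kg·m/s; new Δp'_min = 7.989 × 10^-27 kg·m/s; ratio Δp'_min/Δp_min = 1/12.

From the uncertainty principle ΔxΔp ≥ ℏ/2, the minimum momentum uncertainty is Δp_min = ℏ/(2Δx).

Original (Δx = 0.55 nm = 5.500e-10 m):
Δp_min = (1.055e-34 J·s)/(2 × 5.500e-10 m) = 9.587e-26 kg·m/s

When Δx → 12Δx:
Δp'_min = ℏ/(2 × 12Δx) = (1/12) × ℏ/(2Δx) = (1/12) × Δp_min
Δp'_min = 1/12 × 9.587e-26 kg·m/s = 7.989e-27 kg·m/s

Since Δp_min ∝ 1/Δx, when Δx is increased to 12 times its original value, Δp_min decreases to 1/12 of its original value.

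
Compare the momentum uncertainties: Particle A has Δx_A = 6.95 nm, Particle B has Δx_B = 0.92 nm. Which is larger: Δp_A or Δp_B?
Particle B has the larger minimum momentum uncertainty, by a factor of 7.55.

For each particle, the minimum momentum uncertainty is Δp_min = ℏ/(2Δx):

Particle A: Δp_A = ℏ/(2×6.950e-09 m) = 7.587e-27 kg·m/s
Particle B: Δp_B = ℏ/(2×9.200e-10 m) = 5.731e-26 kg·m/s

Ratio: Δp_B/Δp_A = 7.55

Since Δp_min ∝ 1/Δx, the particle with smaller position uncertainty (B) has larger momentum uncertainty.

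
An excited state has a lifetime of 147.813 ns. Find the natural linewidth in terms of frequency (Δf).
538.366 kHz

Using the energy-time uncertainty principle and E = hf:
ΔEΔt ≥ ℏ/2
hΔf·Δt ≥ ℏ/2

The minimum frequency uncertainty is:
Δf = ℏ/(2hτ) = 1/(4πτ)
Δf = 1/(4π × 1.478e-07 s)
Δf = 5.384e+05 Hz = 538.366 kHz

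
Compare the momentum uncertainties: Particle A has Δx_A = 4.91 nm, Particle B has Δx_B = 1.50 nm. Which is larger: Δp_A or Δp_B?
Particle B has the larger minimum momentum uncertainty, by a factor of 3.27.

For each particle, the minimum momentum uncertainty is Δp_min = ℏ/(2Δx):

Particle A: Δp_A = ℏ/(2×4.910e-09 m) = 1.074e-26 kg·m/s
Particle B: Δp_B = ℏ/(2×1.500e-09 m) = 3.515e-26 kg·m/s

Ratio: Δp_B/Δp_A = 3.27

Since Δp_min ∝ 1/Δx, the particle with smaller position uncertainty (B) has larger momentum uncertainty.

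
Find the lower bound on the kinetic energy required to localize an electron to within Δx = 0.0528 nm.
3.417 eV

Localizing a particle requires giving it sufficient momentum uncertainty:

1. From uncertainty principle: Δp ≥ ℏ/(2Δx)
   Δp_min = (1.055e-34 J·s) / (2 × 5.280e-11 m)
   Δp_min = 9.986e-25 kg·m/s

2. This momentum uncertainty corresponds to kinetic energy:
   KE ≈ (Δp)²/(2m) = (9.986e-25)²/(2 × 9.109e-31 kg)
   KE = 5.474e-19 J = 3.417 eV

Tighter localization requires more energy.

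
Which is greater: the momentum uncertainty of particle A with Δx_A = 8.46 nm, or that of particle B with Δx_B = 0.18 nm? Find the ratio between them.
Particle B has the larger minimum momentum uncertainty, by a factor of 47.00.

For each particle, the minimum momentum uncertainty is Δp_min = ℏ/(2Δx):

Particle A: Δp_A = ℏ/(2×8.460e-09 m) = 6.233e-27 kg·m/s
Particle B: Δp_B = ℏ/(2×1.800e-10 m) = 2.929e-25 kg·m/s

Ratio: Δp_B/Δp_A = 47.00

Since Δp_min ∝ 1/Δx, the particle with smaller position uncertainty (B) has larger momentum uncertainty.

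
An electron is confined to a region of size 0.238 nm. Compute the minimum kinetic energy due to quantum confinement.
168.155 meV

Using the uncertainty principle:

1. Position uncertainty: Δx ≈ 2.380e-10 m
2. Minimum momentum uncertainty: Δp = ℏ/(2Δx) = 2.215e-25 kg·m/s
3. Minimum kinetic energy:
   KE = (Δp)²/(2m) = (2.215e-25)²/(2 × 9.109e-31 kg)
   KE = 2.694e-20 J = 168.155 meV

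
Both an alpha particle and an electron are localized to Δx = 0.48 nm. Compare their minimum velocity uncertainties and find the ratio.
The electron has the larger minimum velocity uncertainty, by a ratio of 7294.3.

For both particles, Δp_min = ℏ/(2Δx) = 1.099e-25 kg·m/s (same for both).

The velocity uncertainty is Δv = Δp/m:
- alpha particle: Δv = 1.099e-25 / 6.645e-27 = 1.653e+01 m/s = 16.532 m/s
- electron: Δv = 1.099e-25 / 9.109e-31 = 1.206e+05 m/s = 120.591 km/s

Ratio: 1.206e+05 / 1.653e+01 = 7294.3

The lighter particle has larger velocity uncertainty because Δv ∝ 1/m.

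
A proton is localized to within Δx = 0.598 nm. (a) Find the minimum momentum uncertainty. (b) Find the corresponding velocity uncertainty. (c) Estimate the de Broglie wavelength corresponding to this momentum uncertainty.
(a) Δp_min = 8.817 × 10^-26 kg·m/s
(b) Δv_min = 52.717 m/s
(c) λ_dB = 7.515 nm

Step-by-step:

(a) From the uncertainty principle:
Δp_min = ℏ/(2Δx) = (1.055e-34 J·s)/(2 × 5.980e-10 m) = 8.817e-26 kg·m/s

(b) The velocity uncertainty:
Δv = Δp/m = (8.817e-26 kg·m/s)/(1.673e-27 kg) = 5.272e+01 m/s = 52.717 m/s

(c) The de Broglie wavelength for this momentum:
λ = h/p = (6.626e-34 J·s)/(8.817e-26 kg·m/s) = 7.515e-09 m = 7.515 nm

Note: The de Broglie wavelength is comparable to the localization size, as expected from wave-particle duality.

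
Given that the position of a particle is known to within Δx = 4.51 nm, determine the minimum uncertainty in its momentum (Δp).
1.169 × 10^-26 kg·m/s

Using the Heisenberg uncertainty principle:
ΔxΔp ≥ ℏ/2

The minimum uncertainty in momentum is:
Δp_min = ℏ/(2Δx)
Δp_min = (1.055e-34 J·s) / (2 × 4.510e-09 m)
Δp_min = 1.169e-26 kg·m/s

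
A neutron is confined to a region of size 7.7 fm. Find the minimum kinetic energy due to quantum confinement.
87.372 keV

Using the uncertainty principle:

1. Position uncertainty: Δx ≈ 7.700e-15 m
2. Minimum momentum uncertainty: Δp = ℏ/(2Δx) = 6.848e-21 kg·m/s
3. Minimum kinetic energy:
   KE = (Δp)²/(2m) = (6.848e-21)²/(2 × 1.675e-27 kg)
   KE = 1.400e-14 J = 87.372 keV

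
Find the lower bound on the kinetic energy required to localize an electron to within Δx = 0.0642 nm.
2.311 eV

Localizing a particle requires giving it sufficient momentum uncertainty:

1. From uncertainty principle: Δp ≥ ℏ/(2Δx)
   Δp_min = (1.055e-34 J·s) / (2 × 6.420e-11 m)
   Δp_min = 8.213e-25 kg·m/s

2. This momentum uncertainty corresponds to kinetic energy:
   KE ≈ (Δp)²/(2m) = (8.213e-25)²/(2 × 9.109e-31 kg)
   KE = 3.703e-19 J = 2.311 eV

Tighter localization requires more energy.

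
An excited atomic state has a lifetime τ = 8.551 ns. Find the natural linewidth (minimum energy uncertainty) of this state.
38.487 neV

Using the energy-time uncertainty principle:
ΔEΔt ≥ ℏ/2

The lifetime τ represents the time uncertainty Δt.
The natural linewidth (minimum energy uncertainty) is:

ΔE = ℏ/(2τ)
ΔE = (1.055e-34 J·s) / (2 × 8.551e-09 s)
ΔE = 6.166e-27 J = 38.487 neV

This natural linewidth limits the precision of spectroscopic measurements.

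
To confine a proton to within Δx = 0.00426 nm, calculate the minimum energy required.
285.848 meV

Localizing a particle requires giving it sufficient momentum uncertainty:

1. From uncertainty principle: Δp ≥ ℏ/(2Δx)
   Δp_min = (1.055e-34 J·s) / (2 × 4.260e-12 m)
   Δp_min = 1.238e-23 kg·m/s

2. This momentum uncertainty corresponds to kinetic energy:
   KE ≈ (Δp)²/(2m) = (1.238e-23)²/(2 × 1.673e-27 kg)
   KE = 4.580e-20 J = 285.848 meV

Tighter localization requires more energy.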